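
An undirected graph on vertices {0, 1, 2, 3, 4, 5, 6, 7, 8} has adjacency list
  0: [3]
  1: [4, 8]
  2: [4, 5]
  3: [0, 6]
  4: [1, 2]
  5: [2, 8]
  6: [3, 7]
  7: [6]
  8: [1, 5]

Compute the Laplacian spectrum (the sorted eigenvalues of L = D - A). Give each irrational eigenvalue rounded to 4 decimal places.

With the vertex order [0, 1, 2, 3, 4, 5, 6, 7, 8], the degrees are [1, 2, 2, 2, 2, 2, 2, 1, 2], giving D = diag(1, 2, 2, 2, 2, 2, 2, 1, 2) and L = D - A. Diagonalising L (or applying a numerical eigensolver to the 9x9 matrix) gives the spectrum above. The 2 zero eigenvalues correspond to the 2 connected components. The largest eigenvalue, 3.6180, is at most the vertex count 9. The eigenvalues sum to 16, which equals trace(L) = 2|E|.

[0, 0, 0.5858, 1.3820, 1.3820, 2, 3.4142, 3.6180, 3.6180]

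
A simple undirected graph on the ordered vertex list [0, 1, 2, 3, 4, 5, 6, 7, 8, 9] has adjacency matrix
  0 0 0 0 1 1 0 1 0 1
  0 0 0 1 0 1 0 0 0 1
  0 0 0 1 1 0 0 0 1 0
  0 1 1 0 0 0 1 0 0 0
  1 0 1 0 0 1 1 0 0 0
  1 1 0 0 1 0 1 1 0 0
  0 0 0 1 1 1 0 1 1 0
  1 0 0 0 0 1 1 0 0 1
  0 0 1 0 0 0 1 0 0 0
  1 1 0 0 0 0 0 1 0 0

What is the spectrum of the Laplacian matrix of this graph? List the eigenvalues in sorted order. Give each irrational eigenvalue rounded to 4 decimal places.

Reading degrees in the order [0, 1, 2, 3, 4, 5, 6, 7, 8, 9] gives [4, 3, 3, 3, 4, 5, 5, 4, 2, 3]; set D = diag(4, 3, 3, 3, 4, 5, 5, 4, 2, 3) and form L = D - A. L is symmetric positive semidefinite, so every eigenvalue is real and nonnegative. There is one zero in the spectrum, matching the 1 component. The largest eigenvalue, 6.8991, is at most the vertex count 10.

[0, 1.1323, 2.0782, 2.6257, 3.3488, 3.7671, 4.7516, 5, 6.3972, 6.8991]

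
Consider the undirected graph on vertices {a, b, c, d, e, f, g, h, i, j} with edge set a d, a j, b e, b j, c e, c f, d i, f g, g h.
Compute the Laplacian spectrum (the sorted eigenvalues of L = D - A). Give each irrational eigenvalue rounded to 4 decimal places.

Reading degrees in the order [a, b, c, d, e, f, g, h, i, j] gives [2, 2, 2, 2, 2, 2, 2, 1, 1, 2]; set D = diag(2, 2, 2, 2, 2, 2, 2, 1, 1, 2) and form L = D - A. Since every row of L sums to 0, the all-ones vector is in the kernel and 0 is an eigenvalue. There is one zero in the spectrum, matching the 1 component.

[0, 0.0979, 0.3820, 0.8244, 1.3820, 2, 2.6180, 3.1756, 3.6180, 3.9021]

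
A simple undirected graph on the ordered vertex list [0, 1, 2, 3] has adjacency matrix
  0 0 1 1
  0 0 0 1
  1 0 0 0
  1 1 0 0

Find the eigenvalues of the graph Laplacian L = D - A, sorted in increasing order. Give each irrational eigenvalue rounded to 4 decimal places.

[0, 0.5858, 2, 3.4142]

Each diagonal entry of L is the vertex degree and each off-diagonal entry is -1 where an edge is present, 0 otherwise; in the order [0, 1, 2, 3] the diagonal is [2, 1, 1, 2]. Since every row of L sums to 0, the all-ones vector is in the kernel and 0 is an eigenvalue. The largest eigenvalue, 3.4142, is at most the vertex count 4. There is one zero in the spectrum, matching the 1 component.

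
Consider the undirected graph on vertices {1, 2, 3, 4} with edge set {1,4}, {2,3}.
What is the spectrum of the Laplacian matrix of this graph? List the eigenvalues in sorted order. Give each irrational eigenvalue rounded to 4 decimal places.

With the vertex order [1, 2, 3, 4], the degrees are [1, 1, 1, 1], giving D = diag(1, 1, 1, 1) and L = D - A. L is symmetric positive semidefinite, so every eigenvalue is real and nonnegative. The 2 zero eigenvalues correspond to the 2 connected components. The eigenvalues sum to 4, which equals trace(L) = 2|E|.

[0, 0, 2, 2]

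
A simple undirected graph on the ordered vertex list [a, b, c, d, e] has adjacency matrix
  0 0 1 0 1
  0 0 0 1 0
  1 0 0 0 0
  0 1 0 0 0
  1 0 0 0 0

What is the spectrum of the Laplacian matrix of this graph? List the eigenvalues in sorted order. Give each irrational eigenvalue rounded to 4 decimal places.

[0, 0, 1, 2, 3]

With the vertex order [a, b, c, d, e], the degrees are [2, 1, 1, 1, 1], giving D = diag(2, 1, 1, 1, 1) and L = D - A. The multiplicity of 0 as a Laplacian eigenvalue equals the number of connected components. The 2 zero eigenvalues correspond to the 2 connected components. There are 2 zeros in the spectrum, matching the 2 components. The largest eigenvalue, 3, is at most the vertex count 5.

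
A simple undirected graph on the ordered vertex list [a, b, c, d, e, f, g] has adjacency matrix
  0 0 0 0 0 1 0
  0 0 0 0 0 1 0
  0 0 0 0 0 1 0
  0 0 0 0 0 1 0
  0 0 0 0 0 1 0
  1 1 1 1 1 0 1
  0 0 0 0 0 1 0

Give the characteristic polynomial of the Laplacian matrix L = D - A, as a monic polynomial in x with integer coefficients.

x^7 - 12x^6 + 45x^5 - 80x^4 + 75x^3 - 36x^2 + 7x

Each diagonal entry of L is the vertex degree and each off-diagonal entry is -1 where an edge is present, 0 otherwise; in the order [a, b, c, d, e, f, g] the diagonal is [1, 1, 1, 1, 1, 6, 1]. The eigenvalues of L are [0, 1, 1, 1, 1, 1, 7]; the characteristic polynomial is the product of (x - lambda_i), which multiplies out to x^7 - 12x^6 + 45x^5 - 80x^4 + 75x^3 - 36x^2 + 7x. The constant term is 0 because L is singular (the all-ones vector lies in its kernel). There is one zero in the spectrum, matching the 1 component.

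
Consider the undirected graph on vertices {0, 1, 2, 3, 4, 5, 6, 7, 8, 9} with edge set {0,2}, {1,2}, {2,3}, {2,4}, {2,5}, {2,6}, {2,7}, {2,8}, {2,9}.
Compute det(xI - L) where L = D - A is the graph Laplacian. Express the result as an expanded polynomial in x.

x^10 - 18x^9 + 108x^8 - 336x^7 + 630x^6 - 756x^5 + 588x^4 - 288x^3 + 81x^2 - 10x

With the vertex order [0, 1, 2, 3, 4, 5, 6, 7, 8, 9], the degrees are [1, 1, 9, 1, 1, 1, 1, 1, 1, 1], giving D = diag(1, 1, 9, 1, 1, 1, 1, 1, 1, 1) and L = D - A. Computing det(xI - L) by cofactor expansion (or equivalently via sum-over-permutations) gives x^10 - 18x^9 + 108x^8 - 336x^7 + 630x^6 - 756x^5 + 588x^4 - 288x^3 + 81x^2 - 10x. The coefficient of x^9 equals -trace(L) = -18, matching the sum of degrees. There is one zero in the spectrum, matching the 1 component. The eigenvalues sum to 18, which equals trace(L) = 2|E|.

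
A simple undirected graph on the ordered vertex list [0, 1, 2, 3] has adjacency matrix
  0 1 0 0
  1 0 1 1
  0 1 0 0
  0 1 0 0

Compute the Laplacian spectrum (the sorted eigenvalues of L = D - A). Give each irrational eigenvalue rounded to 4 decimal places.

Each diagonal entry of L is the vertex degree and each off-diagonal entry is -1 where an edge is present, 0 otherwise; in the order [0, 1, 2, 3] the diagonal is [1, 3, 1, 1]. Since every row of L sums to 0, the all-ones vector is in the kernel and 0 is an eigenvalue. The single zero eigenvalue shows the graph is connected. The largest eigenvalue, 4, is at most the vertex count 4. There is one zero in the spectrum, matching the 1 component.

[0, 1, 1, 4]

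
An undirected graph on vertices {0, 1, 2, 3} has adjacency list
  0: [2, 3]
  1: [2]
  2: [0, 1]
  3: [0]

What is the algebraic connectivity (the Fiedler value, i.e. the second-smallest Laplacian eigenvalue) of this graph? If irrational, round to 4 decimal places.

0.5858

Reading degrees in the order [0, 1, 2, 3] gives [2, 1, 2, 1]; set D = diag(2, 1, 2, 1) and form L = D - A. The sorted Laplacian eigenvalues are [0, 0.5858, 2, 3.4142]; the algebraic connectivity is the second entry, 0.5858.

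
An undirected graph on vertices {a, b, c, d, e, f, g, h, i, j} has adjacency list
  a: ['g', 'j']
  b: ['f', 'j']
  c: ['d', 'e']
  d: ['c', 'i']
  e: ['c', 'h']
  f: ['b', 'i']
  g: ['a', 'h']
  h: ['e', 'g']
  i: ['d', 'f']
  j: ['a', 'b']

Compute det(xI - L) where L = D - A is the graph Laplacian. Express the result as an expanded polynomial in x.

x^10 - 20x^9 + 170x^8 - 800x^7 + 2275x^6 - 4004x^5 + 4290x^4 - 2640x^3 + 825x^2 - 100x

Each diagonal entry of L is the vertex degree and each off-diagonal entry is -1 where an edge is present, 0 otherwise; in the order [a, b, c, d, e, f, g, h, i, j] the diagonal is [2, 2, 2, 2, 2, 2, 2, 2, 2, 2]. Computing det(xI - L) by cofactor expansion (or equivalently via sum-over-permutations) gives x^10 - 20x^9 + 170x^8 - 800x^7 + 2275x^6 - 4004x^5 + 4290x^4 - 2640x^3 + 825x^2 - 100x. The coefficient of x^9 equals -trace(L) = -20, matching the sum of degrees.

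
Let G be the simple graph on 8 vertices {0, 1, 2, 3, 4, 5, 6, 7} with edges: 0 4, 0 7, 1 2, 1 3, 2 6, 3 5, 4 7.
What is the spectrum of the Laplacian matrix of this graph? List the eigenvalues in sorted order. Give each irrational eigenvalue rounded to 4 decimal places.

[0, 0, 0.3820, 1.3820, 2.6180, 3, 3, 3.6180]

Each diagonal entry of L is the vertex degree and each off-diagonal entry is -1 where an edge is present, 0 otherwise; in the order [0, 1, 2, 3, 4, 5, 6, 7] the diagonal is [2, 2, 2, 2, 2, 1, 1, 2]. Since every row of L sums to 0, the all-ones vector is in the kernel and 0 is an eigenvalue. The 2 zero eigenvalues correspond to the 2 connected components.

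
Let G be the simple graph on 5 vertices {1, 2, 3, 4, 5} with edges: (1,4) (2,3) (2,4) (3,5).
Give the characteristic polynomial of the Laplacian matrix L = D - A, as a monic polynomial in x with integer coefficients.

x^5 - 8x^4 + 21x^3 - 20x^2 + 5x

Each diagonal entry of L is the vertex degree and each off-diagonal entry is -1 where an edge is present, 0 otherwise; in the order [1, 2, 3, 4, 5] the diagonal is [1, 2, 2, 2, 1]. L has integer entries, so p(x) = det(xI - L) has integer coefficients. Expanding the determinant yields x^5 - 8x^4 + 21x^3 - 20x^2 + 5x. The constant term is 0 because L is singular (the all-ones vector lies in its kernel). The largest eigenvalue, 3.6180, is at most the vertex count 5. There is one zero in the spectrum, matching the 1 component.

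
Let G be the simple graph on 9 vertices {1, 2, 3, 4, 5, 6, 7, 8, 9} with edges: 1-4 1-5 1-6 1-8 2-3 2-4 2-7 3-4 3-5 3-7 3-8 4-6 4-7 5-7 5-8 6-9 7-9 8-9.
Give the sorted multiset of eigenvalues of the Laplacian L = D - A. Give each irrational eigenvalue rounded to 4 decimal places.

[0, 1.9655, 2.5665, 2.9380, 4.5323, 5.1407, 5.3206, 6.6575, 6.8788]

With the vertex order [1, 2, 3, 4, 5, 6, 7, 8, 9], the degrees are [4, 3, 5, 5, 4, 3, 5, 4, 3], giving D = diag(4, 3, 5, 5, 4, 3, 5, 4, 3) and L = D - A. The multiplicity of 0 as a Laplacian eigenvalue equals the number of connected components. The single zero eigenvalue shows the graph is connected. By the matrix-tree theorem the graph has (1/9) * product of the nonzero eigenvalues = 9349 spanning trees. There is one zero in the spectrum, matching the 1 component.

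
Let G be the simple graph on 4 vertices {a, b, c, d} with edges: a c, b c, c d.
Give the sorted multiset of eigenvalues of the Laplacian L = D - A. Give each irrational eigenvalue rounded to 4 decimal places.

Each diagonal entry of L is the vertex degree and each off-diagonal entry is -1 where an edge is present, 0 otherwise; in the order [a, b, c, d] the diagonal is [1, 1, 3, 1]. The multiplicity of 0 as a Laplacian eigenvalue equals the number of connected components. There is one zero in the spectrum, matching the 1 component.

[0, 1, 1, 4]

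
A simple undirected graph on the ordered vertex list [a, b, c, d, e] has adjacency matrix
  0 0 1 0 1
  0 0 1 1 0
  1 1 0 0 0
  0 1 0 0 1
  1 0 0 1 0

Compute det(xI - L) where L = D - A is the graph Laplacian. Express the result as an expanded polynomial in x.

Reading degrees in the order [a, b, c, d, e] gives [2, 2, 2, 2, 2]; set D = diag(2, 2, 2, 2, 2) and form L = D - A. L has integer entries, so p(x) = det(xI - L) has integer coefficients. Expanding the determinant yields x^5 - 10x^4 + 35x^3 - 50x^2 + 25x. The coefficient of x^4 equals -trace(L) = -10, matching the sum of degrees. There is one zero in the spectrum, matching the 1 component. The largest eigenvalue, 3.6180, is at most the vertex count 5.

x^5 - 10x^4 + 35x^3 - 50x^2 + 25x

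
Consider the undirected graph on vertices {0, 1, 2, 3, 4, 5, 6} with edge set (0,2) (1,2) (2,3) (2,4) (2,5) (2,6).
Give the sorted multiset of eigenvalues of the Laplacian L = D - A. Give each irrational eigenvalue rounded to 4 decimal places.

Reading degrees in the order [0, 1, 2, 3, 4, 5, 6] gives [1, 1, 6, 1, 1, 1, 1]; set D = diag(1, 1, 6, 1, 1, 1, 1) and form L = D - A. L is symmetric positive semidefinite, so every eigenvalue is real and nonnegative. By the matrix-tree theorem the graph has (1/7) * product of the nonzero eigenvalues = 1 spanning tree. The eigenvalues sum to 12, which equals trace(L) = 2|E|.

[0, 1, 1, 1, 1, 1, 7]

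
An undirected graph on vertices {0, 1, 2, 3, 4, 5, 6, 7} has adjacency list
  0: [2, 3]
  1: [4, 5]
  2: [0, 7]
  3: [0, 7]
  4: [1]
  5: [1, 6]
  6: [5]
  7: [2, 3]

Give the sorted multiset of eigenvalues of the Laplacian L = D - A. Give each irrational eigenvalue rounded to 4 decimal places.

Each diagonal entry of L is the vertex degree and each off-diagonal entry is -1 where an edge is present, 0 otherwise; in the order [0, 1, 2, 3, 4, 5, 6, 7] the diagonal is [2, 2, 2, 2, 1, 2, 1, 2]. L is symmetric positive semidefinite, so every eigenvalue is real and nonnegative. The 2 zero eigenvalues correspond to the 2 connected components. The largest eigenvalue, 4, is at most the vertex count 8.

[0, 0, 0.5858, 2, 2, 2, 3.4142, 4]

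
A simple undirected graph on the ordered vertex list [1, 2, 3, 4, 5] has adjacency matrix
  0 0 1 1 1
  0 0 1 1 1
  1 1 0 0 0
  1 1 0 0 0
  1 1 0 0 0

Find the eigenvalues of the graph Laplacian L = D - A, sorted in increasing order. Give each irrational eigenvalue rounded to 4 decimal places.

[0, 2, 2, 3, 5]

Reading degrees in the order [1, 2, 3, 4, 5] gives [3, 3, 2, 2, 2]; set D = diag(3, 3, 2, 2, 2) and form L = D - A. The multiplicity of 0 as a Laplacian eigenvalue equals the number of connected components. The eigenvalues sum to 12, which equals trace(L) = 2|E|.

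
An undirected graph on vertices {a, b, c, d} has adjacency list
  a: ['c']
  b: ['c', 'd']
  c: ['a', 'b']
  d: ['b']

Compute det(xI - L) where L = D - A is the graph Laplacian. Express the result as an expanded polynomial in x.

x^4 - 6x^3 + 10x^2 - 4x

With the vertex order [a, b, c, d], the degrees are [1, 2, 2, 1], giving D = diag(1, 2, 2, 1) and L = D - A. Computing det(xI - L) by cofactor expansion (or equivalently via sum-over-permutations) gives x^4 - 6x^3 + 10x^2 - 4x. Since p(0) = det(-L) = 0, x divides p(x).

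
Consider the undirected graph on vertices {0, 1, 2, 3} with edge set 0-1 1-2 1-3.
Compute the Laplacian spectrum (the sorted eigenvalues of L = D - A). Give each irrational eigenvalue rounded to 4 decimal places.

Reading degrees in the order [0, 1, 2, 3] gives [1, 3, 1, 1]; set D = diag(1, 3, 1, 1) and form L = D - A. Since every row of L sums to 0, the all-ones vector is in the kernel and 0 is an eigenvalue.

[0, 1, 1, 4]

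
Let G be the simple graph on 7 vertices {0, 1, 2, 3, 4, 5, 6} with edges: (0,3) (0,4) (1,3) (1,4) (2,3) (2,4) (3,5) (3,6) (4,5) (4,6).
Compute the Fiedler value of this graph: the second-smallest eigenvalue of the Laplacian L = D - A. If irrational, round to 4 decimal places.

2

With the vertex order [0, 1, 2, 3, 4, 5, 6], the degrees are [2, 2, 2, 5, 5, 2, 2], giving D = diag(2, 2, 2, 5, 5, 2, 2) and L = D - A. The sorted Laplacian eigenvalues are [0, 2, 2, 2, 2, 5, 7]; the algebraic connectivity is the second entry, 2. There is one zero in the spectrum, matching the 1 component.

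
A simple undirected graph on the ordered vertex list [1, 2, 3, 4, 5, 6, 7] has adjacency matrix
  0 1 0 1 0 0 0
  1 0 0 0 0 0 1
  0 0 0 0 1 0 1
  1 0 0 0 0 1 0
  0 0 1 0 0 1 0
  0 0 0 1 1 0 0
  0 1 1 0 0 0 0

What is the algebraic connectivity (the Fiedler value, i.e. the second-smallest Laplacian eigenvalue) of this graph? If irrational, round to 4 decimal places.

Reading degrees in the order [1, 2, 3, 4, 5, 6, 7] gives [2, 2, 2, 2, 2, 2, 2]; set D = diag(2, 2, 2, 2, 2, 2, 2) and form L = D - A. Computing the eigenvalues of L and sorting gives [0, 0.7530, 0.7530, 2.4450, 2.4450, 3.8019, 3.8019]. The Fiedler value lambda_2 = 0.7530 is strictly positive, so the graph is connected. There is one zero in the spectrum, matching the 1 component. The largest eigenvalue, 3.8019, is at most the vertex count 7.

0.7530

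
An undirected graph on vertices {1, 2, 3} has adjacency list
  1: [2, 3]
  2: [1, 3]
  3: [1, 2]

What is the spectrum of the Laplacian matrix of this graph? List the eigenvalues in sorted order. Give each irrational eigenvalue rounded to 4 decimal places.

[0, 3, 3]

Reading degrees in the order [1, 2, 3] gives [2, 2, 2]; set D = diag(2, 2, 2) and form L = D - A. The multiplicity of 0 as a Laplacian eigenvalue equals the number of connected components.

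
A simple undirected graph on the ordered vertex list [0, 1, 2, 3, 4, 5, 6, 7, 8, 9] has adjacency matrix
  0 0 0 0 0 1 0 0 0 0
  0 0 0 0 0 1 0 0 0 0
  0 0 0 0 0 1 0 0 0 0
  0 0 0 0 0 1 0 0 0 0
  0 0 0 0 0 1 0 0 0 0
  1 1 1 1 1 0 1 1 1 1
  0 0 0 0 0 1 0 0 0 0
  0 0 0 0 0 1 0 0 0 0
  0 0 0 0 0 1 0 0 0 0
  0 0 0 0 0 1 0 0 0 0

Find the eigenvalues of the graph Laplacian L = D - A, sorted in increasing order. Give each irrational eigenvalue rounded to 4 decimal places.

[0, 1, 1, 1, 1, 1, 1, 1, 1, 10]

Reading degrees in the order [0, 1, 2, 3, 4, 5, 6, 7, 8, 9] gives [1, 1, 1, 1, 1, 9, 1, 1, 1, 1]; set D = diag(1, 1, 1, 1, 1, 9, 1, 1, 1, 1) and form L = D - A. Since every row of L sums to 0, the all-ones vector is in the kernel and 0 is an eigenvalue. The single zero eigenvalue shows the graph is connected. By the matrix-tree theorem the graph has (1/10) * product of the nonzero eigenvalues = 1 spanning tree.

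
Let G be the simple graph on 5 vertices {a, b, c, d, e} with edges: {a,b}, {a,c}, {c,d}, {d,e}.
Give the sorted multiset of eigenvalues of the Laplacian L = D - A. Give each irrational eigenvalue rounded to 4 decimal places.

[0, 0.3820, 1.3820, 2.6180, 3.6180]

Each diagonal entry of L is the vertex degree and each off-diagonal entry is -1 where an edge is present, 0 otherwise; in the order [a, b, c, d, e] the diagonal is [2, 1, 2, 2, 1]. Since every row of L sums to 0, the all-ones vector is in the kernel and 0 is an eigenvalue. The single zero eigenvalue shows the graph is connected. The largest eigenvalue, 3.6180, is at most the vertex count 5.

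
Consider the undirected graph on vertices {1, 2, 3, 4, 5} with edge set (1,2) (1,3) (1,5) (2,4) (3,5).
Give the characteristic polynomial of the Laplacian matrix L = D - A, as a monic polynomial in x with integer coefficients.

Reading degrees in the order [1, 2, 3, 4, 5] gives [3, 2, 2, 1, 2]; set D = diag(3, 2, 2, 1, 2) and form L = D - A. L has integer entries, so p(x) = det(xI - L) has integer coefficients. Expanding the determinant yields x^5 - 10x^4 + 34x^3 - 44x^2 + 15x. Since p(0) = det(-L) = 0, x divides p(x). By the matrix-tree theorem the graph has (1/5) * product of the nonzero eigenvalues = 3 spanning trees.

x^5 - 10x^4 + 34x^3 - 44x^2 + 15x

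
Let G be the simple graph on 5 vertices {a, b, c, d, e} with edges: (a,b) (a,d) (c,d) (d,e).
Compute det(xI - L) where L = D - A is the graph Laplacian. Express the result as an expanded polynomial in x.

Reading degrees in the order [a, b, c, d, e] gives [2, 1, 1, 3, 1]; set D = diag(2, 1, 1, 3, 1) and form L = D - A. Computing det(xI - L) by cofactor expansion (or equivalently via sum-over-permutations) gives x^5 - 8x^4 + 20x^3 - 18x^2 + 5x. The constant term is 0 because L is singular (the all-ones vector lies in its kernel). The largest eigenvalue, 4.1701, is at most the vertex count 5. There is one zero in the spectrum, matching the 1 component.

x^5 - 8x^4 + 20x^3 - 18x^2 + 5x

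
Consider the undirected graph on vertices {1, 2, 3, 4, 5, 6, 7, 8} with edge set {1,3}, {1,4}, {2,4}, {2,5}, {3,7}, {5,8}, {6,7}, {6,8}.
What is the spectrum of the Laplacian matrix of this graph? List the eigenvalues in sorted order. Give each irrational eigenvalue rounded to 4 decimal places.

Each diagonal entry of L is the vertex degree and each off-diagonal entry is -1 where an edge is present, 0 otherwise; in the order [1, 2, 3, 4, 5, 6, 7, 8] the diagonal is [2, 2, 2, 2, 2, 2, 2, 2]. Since every row of L sums to 0, the all-ones vector is in the kernel and 0 is an eigenvalue. The single zero eigenvalue shows the graph is connected. There is one zero in the spectrum, matching the 1 component.

[0, 0.5858, 0.5858, 2, 2, 3.4142, 3.4142, 4]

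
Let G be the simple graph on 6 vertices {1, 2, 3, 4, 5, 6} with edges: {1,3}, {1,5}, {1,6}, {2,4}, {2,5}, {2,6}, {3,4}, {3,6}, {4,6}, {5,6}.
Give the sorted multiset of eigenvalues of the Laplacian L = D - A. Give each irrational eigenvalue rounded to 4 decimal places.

With the vertex order [1, 2, 3, 4, 5, 6], the degrees are [3, 3, 3, 3, 3, 5], giving D = diag(3, 3, 3, 3, 3, 5) and L = D - A. Since every row of L sums to 0, the all-ones vector is in the kernel and 0 is an eigenvalue. The single zero eigenvalue shows the graph is connected. By the matrix-tree theorem the graph has (1/6) * product of the nonzero eigenvalues = 121 spanning trees.

[0, 2.3820, 2.3820, 4.6180, 4.6180, 6]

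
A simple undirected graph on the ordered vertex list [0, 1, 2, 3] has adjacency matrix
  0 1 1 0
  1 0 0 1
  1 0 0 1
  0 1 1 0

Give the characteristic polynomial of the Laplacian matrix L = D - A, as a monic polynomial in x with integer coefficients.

Each diagonal entry of L is the vertex degree and each off-diagonal entry is -1 where an edge is present, 0 otherwise; in the order [0, 1, 2, 3] the diagonal is [2, 2, 2, 2]. The eigenvalues of L are [0, 2, 2, 4]; the characteristic polynomial is the product of (x - lambda_i), which multiplies out to x^4 - 8x^3 + 20x^2 - 16x. Since p(0) = det(-L) = 0, x divides p(x). By the matrix-tree theorem the graph has (1/4) * product of the nonzero eigenvalues = 4 spanning trees.

x^4 - 8x^3 + 20x^2 - 16x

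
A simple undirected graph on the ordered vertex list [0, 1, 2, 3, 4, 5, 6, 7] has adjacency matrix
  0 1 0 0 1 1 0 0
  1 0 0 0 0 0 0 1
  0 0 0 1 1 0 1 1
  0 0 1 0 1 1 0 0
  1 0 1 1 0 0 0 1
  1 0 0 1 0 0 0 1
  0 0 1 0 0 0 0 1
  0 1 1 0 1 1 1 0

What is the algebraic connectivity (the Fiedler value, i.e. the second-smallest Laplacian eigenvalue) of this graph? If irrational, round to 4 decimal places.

1.3752

Each diagonal entry of L is the vertex degree and each off-diagonal entry is -1 where an edge is present, 0 otherwise; in the order [0, 1, 2, 3, 4, 5, 6, 7] the diagonal is [3, 2, 4, 3, 4, 3, 2, 5]. Computing the eigenvalues of L and sorting gives [0, 1.3752, 1.8191, 3, 3.4498, 4.3607, 5.3120, 6.6832]. The Fiedler value lambda_2 = 1.3752 is strictly positive, so the graph is connected. The eigenvalues sum to 26, which equals trace(L) = 2|E|. By the matrix-tree theorem the graph has (1/8) * product of the nonzero eigenvalues = 501 spanning trees.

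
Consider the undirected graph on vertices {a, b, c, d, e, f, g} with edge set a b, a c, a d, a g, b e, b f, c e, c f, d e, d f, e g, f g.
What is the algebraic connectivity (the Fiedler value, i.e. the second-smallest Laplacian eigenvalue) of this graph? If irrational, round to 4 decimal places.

Each diagonal entry of L is the vertex degree and each off-diagonal entry is -1 where an edge is present, 0 otherwise; in the order [a, b, c, d, e, f, g] the diagonal is [4, 3, 3, 3, 4, 4, 3]. Computing the eigenvalues of L and sorting gives [0, 3, 3, 3, 4, 4, 7]. The Fiedler value lambda_2 = 3 is strictly positive, so the graph is connected. The largest eigenvalue, 7, is at most the vertex count 7.

3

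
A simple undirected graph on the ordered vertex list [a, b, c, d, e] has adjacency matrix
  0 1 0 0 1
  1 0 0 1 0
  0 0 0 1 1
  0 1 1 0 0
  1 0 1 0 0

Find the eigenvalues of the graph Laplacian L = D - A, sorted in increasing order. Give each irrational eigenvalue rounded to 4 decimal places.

[0, 1.3820, 1.3820, 3.6180, 3.6180]

With the vertex order [a, b, c, d, e], the degrees are [2, 2, 2, 2, 2], giving D = diag(2, 2, 2, 2, 2) and L = D - A. L is symmetric positive semidefinite, so every eigenvalue is real and nonnegative. The single zero eigenvalue shows the graph is connected. There is one zero in the spectrum, matching the 1 component. The largest eigenvalue, 3.6180, is at most the vertex count 5.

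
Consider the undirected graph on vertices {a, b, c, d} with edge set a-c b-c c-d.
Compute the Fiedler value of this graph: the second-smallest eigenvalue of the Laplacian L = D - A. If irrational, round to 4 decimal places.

1

Reading degrees in the order [a, b, c, d] gives [1, 1, 3, 1]; set D = diag(1, 1, 3, 1) and form L = D - A. Computing the eigenvalues of L and sorting gives [0, 1, 1, 4]. The Fiedler value lambda_2 = 1 is strictly positive, so the graph is connected.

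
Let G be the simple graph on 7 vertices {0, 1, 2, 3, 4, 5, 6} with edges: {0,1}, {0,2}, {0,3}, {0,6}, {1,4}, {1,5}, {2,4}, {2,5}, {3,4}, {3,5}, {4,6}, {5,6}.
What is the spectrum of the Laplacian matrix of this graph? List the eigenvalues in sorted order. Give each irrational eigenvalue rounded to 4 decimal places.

Each diagonal entry of L is the vertex degree and each off-diagonal entry is -1 where an edge is present, 0 otherwise; in the order [0, 1, 2, 3, 4, 5, 6] the diagonal is [4, 3, 3, 3, 4, 4, 3]. The multiplicity of 0 as a Laplacian eigenvalue equals the number of connected components. The single zero eigenvalue shows the graph is connected. There is one zero in the spectrum, matching the 1 component. By the matrix-tree theorem the graph has (1/7) * product of the nonzero eigenvalues = 432 spanning trees.

[0, 3, 3, 3, 4, 4, 7]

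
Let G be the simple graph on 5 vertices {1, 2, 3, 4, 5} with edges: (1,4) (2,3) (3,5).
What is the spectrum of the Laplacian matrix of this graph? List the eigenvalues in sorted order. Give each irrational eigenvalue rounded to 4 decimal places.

Reading degrees in the order [1, 2, 3, 4, 5] gives [1, 1, 2, 1, 1]; set D = diag(1, 1, 2, 1, 1) and form L = D - A. The multiplicity of 0 as a Laplacian eigenvalue equals the number of connected components. The 2 zero eigenvalues correspond to the 2 connected components. The largest eigenvalue, 3, is at most the vertex count 5.

[0, 0, 1, 2, 3]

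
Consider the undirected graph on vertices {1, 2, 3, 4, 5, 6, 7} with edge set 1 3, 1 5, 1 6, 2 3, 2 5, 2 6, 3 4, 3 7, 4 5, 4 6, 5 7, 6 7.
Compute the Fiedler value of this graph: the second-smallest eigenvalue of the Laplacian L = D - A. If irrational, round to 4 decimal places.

3

Reading degrees in the order [1, 2, 3, 4, 5, 6, 7] gives [3, 3, 4, 3, 4, 4, 3]; set D = diag(3, 3, 4, 3, 4, 4, 3) and form L = D - A. The sorted Laplacian eigenvalues are [0, 3, 3, 3, 4, 4, 7]; the algebraic connectivity is the second entry, 3. By the matrix-tree theorem the graph has (1/7) * product of the nonzero eigenvalues = 432 spanning trees.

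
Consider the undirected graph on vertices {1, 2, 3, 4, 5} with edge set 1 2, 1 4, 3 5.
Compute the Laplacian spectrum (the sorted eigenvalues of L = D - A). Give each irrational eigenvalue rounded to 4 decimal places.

Each diagonal entry of L is the vertex degree and each off-diagonal entry is -1 where an edge is present, 0 otherwise; in the order [1, 2, 3, 4, 5] the diagonal is [2, 1, 1, 1, 1]. Since every row of L sums to 0, the all-ones vector is in the kernel and 0 is an eigenvalue. The 2 zero eigenvalues correspond to the 2 connected components. The eigenvalues sum to 6, which equals trace(L) = 2|E|. There are 2 zeros in the spectrum, matching the 2 components.

[0, 0, 1, 2, 3]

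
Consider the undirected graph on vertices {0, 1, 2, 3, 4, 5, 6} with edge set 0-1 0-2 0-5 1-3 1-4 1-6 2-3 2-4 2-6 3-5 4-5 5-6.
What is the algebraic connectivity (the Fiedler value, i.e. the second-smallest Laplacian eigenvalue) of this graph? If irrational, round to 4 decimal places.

Each diagonal entry of L is the vertex degree and each off-diagonal entry is -1 where an edge is present, 0 otherwise; in the order [0, 1, 2, 3, 4, 5, 6] the diagonal is [3, 4, 4, 3, 3, 4, 3]. Computing the eigenvalues of L and sorting gives [0, 3, 3, 3, 4, 4, 7]. The Fiedler value lambda_2 = 3 is strictly positive, so the graph is connected. The eigenvalues sum to 24, which equals trace(L) = 2|E|.

3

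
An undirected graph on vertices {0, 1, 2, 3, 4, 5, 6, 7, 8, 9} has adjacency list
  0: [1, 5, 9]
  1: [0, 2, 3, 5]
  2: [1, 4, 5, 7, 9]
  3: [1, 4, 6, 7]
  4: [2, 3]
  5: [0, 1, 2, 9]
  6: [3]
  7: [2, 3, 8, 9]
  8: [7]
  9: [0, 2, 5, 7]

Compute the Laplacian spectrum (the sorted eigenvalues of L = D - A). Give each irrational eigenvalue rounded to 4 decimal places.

[0, 0.7144, 0.8211, 1.6252, 3.2203, 3.6029, 4.1175, 5.3704, 5.7398, 6.7884]

Each diagonal entry of L is the vertex degree and each off-diagonal entry is -1 where an edge is present, 0 otherwise; in the order [0, 1, 2, 3, 4, 5, 6, 7, 8, 9] the diagonal is [3, 4, 5, 4, 2, 4, 1, 4, 1, 4]. Since every row of L sums to 0, the all-ones vector is in the kernel and 0 is an eigenvalue. The eigenvalues sum to 32, which equals trace(L) = 2|E|.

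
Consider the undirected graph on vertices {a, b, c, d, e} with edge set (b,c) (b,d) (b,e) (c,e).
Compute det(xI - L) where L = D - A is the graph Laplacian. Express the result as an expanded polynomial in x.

Each diagonal entry of L is the vertex degree and each off-diagonal entry is -1 where an edge is present, 0 otherwise; in the order [a, b, c, d, e] the diagonal is [0, 3, 2, 1, 2]. The eigenvalues of L are [0, 0, 1, 3, 4]; the characteristic polynomial is the product of (x - lambda_i), which multiplies out to x^5 - 8x^4 + 19x^3 - 12x^2. The coefficient of x^4 equals -trace(L) = -8, matching the sum of degrees.

x^5 - 8x^4 + 19x^3 - 12x^2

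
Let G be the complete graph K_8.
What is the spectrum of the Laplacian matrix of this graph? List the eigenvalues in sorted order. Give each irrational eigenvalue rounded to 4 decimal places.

[0, 8, 8, 8, 8, 8, 8, 8]

The graph has 8 vertices and degree multiset [7, 7, 7, 7, 7, 7, 7, 7]; D is the diagonal matrix of degrees and L = D - A. Diagonalising L (or applying a numerical eigensolver to the 8x8 matrix) gives the spectrum above.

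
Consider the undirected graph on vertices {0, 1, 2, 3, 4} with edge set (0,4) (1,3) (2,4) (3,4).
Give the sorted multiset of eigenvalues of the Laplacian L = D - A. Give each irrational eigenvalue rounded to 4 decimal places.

Reading degrees in the order [0, 1, 2, 3, 4] gives [1, 1, 1, 2, 3]; set D = diag(1, 1, 1, 2, 3) and form L = D - A. The multiplicity of 0 as a Laplacian eigenvalue equals the number of connected components. The largest eigenvalue, 4.1701, is at most the vertex count 5. The eigenvalues sum to 8, which equals trace(L) = 2|E|.

[0, 0.5188, 1, 2.3111, 4.1701]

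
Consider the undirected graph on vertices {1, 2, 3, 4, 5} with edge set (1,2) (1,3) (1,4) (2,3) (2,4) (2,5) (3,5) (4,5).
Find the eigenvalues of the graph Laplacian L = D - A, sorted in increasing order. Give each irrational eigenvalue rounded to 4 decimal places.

[0, 3, 3, 5, 5]

Each diagonal entry of L is the vertex degree and each off-diagonal entry is -1 where an edge is present, 0 otherwise; in the order [1, 2, 3, 4, 5] the diagonal is [3, 4, 3, 3, 3]. The multiplicity of 0 as a Laplacian eigenvalue equals the number of connected components. The single zero eigenvalue shows the graph is connected. The largest eigenvalue, 5, is at most the vertex count 5.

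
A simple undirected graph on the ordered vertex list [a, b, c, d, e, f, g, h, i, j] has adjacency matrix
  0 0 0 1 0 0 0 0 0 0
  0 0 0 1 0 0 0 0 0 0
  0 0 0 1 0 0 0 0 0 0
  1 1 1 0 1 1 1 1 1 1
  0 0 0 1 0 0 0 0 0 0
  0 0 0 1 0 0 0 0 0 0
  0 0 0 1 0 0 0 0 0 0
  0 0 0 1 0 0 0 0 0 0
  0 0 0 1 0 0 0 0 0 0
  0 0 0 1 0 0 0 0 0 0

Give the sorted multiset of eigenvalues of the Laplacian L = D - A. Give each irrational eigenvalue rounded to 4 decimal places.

[0, 1, 1, 1, 1, 1, 1, 1, 1, 10]

Reading degrees in the order [a, b, c, d, e, f, g, h, i, j] gives [1, 1, 1, 9, 1, 1, 1, 1, 1, 1]; set D = diag(1, 1, 1, 9, 1, 1, 1, 1, 1, 1) and form L = D - A. The multiplicity of 0 as a Laplacian eigenvalue equals the number of connected components. By the matrix-tree theorem the graph has (1/10) * product of the nonzero eigenvalues = 1 spanning tree.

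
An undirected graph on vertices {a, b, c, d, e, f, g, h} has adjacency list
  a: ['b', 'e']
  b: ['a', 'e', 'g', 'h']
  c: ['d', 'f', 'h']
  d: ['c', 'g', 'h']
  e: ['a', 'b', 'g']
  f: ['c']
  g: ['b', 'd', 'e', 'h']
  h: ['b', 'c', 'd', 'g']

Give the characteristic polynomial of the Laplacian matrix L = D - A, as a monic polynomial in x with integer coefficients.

x^8 - 24x^7 + 236x^6 - 1220x^5 + 3527x^4 - 5568x^3 + 4272x^2 - 1152x

With the vertex order [a, b, c, d, e, f, g, h], the degrees are [2, 4, 3, 3, 3, 1, 4, 4], giving D = diag(2, 4, 3, 3, 3, 1, 4, 4) and L = D - A. L has integer entries, so p(x) = det(xI - L) has integer coefficients. Expanding the determinant yields x^8 - 24x^7 + 236x^6 - 1220x^5 + 3527x^4 - 5568x^3 + 4272x^2 - 1152x. The coefficient of x^7 equals -trace(L) = -24, matching the sum of degrees.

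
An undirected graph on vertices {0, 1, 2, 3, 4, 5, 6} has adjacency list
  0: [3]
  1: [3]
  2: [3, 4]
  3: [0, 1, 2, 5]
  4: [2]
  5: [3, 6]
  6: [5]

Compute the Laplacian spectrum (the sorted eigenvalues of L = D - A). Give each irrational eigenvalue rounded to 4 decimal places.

[0, 0.3820, 0.6086, 1, 2.2271, 2.6180, 5.1642]

Each diagonal entry of L is the vertex degree and each off-diagonal entry is -1 where an edge is present, 0 otherwise; in the order [0, 1, 2, 3, 4, 5, 6] the diagonal is [1, 1, 2, 4, 1, 2, 1]. Since every row of L sums to 0, the all-ones vector is in the kernel and 0 is an eigenvalue. The single zero eigenvalue shows the graph is connected. There is one zero in the spectrum, matching the 1 component. The largest eigenvalue, 5.1642, is at most the vertex count 7.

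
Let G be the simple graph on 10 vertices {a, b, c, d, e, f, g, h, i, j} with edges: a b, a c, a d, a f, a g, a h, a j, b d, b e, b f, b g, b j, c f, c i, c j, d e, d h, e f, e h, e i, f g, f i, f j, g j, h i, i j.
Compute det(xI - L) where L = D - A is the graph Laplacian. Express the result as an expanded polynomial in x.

With the vertex order [a, b, c, d, e, f, g, h, i, j], the degrees are [7, 6, 4, 4, 5, 7, 4, 4, 5, 6], giving D = diag(7, 6, 4, 4, 5, 7, 4, 4, 5, 6) and L = D - A. L has integer entries, so p(x) = det(xI - L) has integer coefficients. Expanding the determinant yields x^10 - 52x^9 + 1184x^8 - 15478x^7 + 127884x^6 - 691712x^5 + 2446024x^4 - 5444838x^3 + 6911855x^2 - 3805710x. Since p(0) = det(-L) = 0, x divides p(x). The largest eigenvalue, 8.6000, is at most the vertex count 10. By the matrix-tree theorem the graph has (1/10) * product of the nonzero eigenvalues = 380571 spanning trees.

x^10 - 52x^9 + 1184x^8 - 15478x^7 + 127884x^6 - 691712x^5 + 2446024x^4 - 5444838x^3 + 6911855x^2 - 3805710x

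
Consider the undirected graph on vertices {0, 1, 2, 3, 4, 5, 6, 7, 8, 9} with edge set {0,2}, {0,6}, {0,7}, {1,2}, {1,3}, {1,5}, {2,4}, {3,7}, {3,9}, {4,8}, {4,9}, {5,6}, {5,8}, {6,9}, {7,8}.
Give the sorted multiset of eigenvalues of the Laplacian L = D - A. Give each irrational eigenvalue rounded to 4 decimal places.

With the vertex order [0, 1, 2, 3, 4, 5, 6, 7, 8, 9], the degrees are [3, 3, 3, 3, 3, 3, 3, 3, 3, 3], giving D = diag(3, 3, 3, 3, 3, 3, 3, 3, 3, 3) and L = D - A. The multiplicity of 0 as a Laplacian eigenvalue equals the number of connected components. By the matrix-tree theorem the graph has (1/10) * product of the nonzero eigenvalues = 2000 spanning trees.

[0, 2, 2, 2, 2, 2, 5, 5, 5, 5]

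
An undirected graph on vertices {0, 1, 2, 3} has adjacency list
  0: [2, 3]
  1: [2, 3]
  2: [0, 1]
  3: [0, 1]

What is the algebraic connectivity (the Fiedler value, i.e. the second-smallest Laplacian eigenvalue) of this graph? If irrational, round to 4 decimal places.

With the vertex order [0, 1, 2, 3], the degrees are [2, 2, 2, 2], giving D = diag(2, 2, 2, 2) and L = D - A. The sorted Laplacian eigenvalues are [0, 2, 2, 4]; the algebraic connectivity is the second entry, 2. By the matrix-tree theorem the graph has (1/4) * product of the nonzero eigenvalues = 4 spanning trees. The largest eigenvalue, 4, is at most the vertex count 4.

2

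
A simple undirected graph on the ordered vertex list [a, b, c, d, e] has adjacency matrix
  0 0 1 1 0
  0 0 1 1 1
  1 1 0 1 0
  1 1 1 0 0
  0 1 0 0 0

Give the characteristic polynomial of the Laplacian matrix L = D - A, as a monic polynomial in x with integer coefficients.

x^5 - 12x^4 + 50x^3 - 82x^2 + 40x

With the vertex order [a, b, c, d, e], the degrees are [2, 3, 3, 3, 1], giving D = diag(2, 3, 3, 3, 1) and L = D - A. L has integer entries, so p(x) = det(xI - L) has integer coefficients. Expanding the determinant yields x^5 - 12x^4 + 50x^3 - 82x^2 + 40x. The constant term is 0 because L is singular (the all-ones vector lies in its kernel). There is one zero in the spectrum, matching the 1 component. By the matrix-tree theorem the graph has (1/5) * product of the nonzero eigenvalues = 8 spanning trees.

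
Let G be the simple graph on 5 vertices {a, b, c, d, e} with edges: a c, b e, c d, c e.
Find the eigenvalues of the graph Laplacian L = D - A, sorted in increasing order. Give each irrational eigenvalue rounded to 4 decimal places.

[0, 0.5188, 1, 2.3111, 4.1701]

With the vertex order [a, b, c, d, e], the degrees are [1, 1, 3, 1, 2], giving D = diag(1, 1, 3, 1, 2) and L = D - A. Diagonalising L (or applying a numerical eigensolver to the 5x5 matrix) gives the spectrum above. The single zero eigenvalue shows the graph is connected.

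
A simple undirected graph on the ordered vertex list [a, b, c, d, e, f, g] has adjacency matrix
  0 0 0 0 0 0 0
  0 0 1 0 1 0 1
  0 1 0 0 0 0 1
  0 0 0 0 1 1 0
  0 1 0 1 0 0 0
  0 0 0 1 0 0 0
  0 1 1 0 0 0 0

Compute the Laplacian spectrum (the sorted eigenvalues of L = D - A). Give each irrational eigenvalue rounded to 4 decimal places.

With the vertex order [a, b, c, d, e, f, g], the degrees are [0, 3, 2, 2, 2, 1, 2], giving D = diag(0, 3, 2, 2, 2, 1, 2) and L = D - A. Diagonalising L (or applying a numerical eigensolver to the 7x7 matrix) gives the spectrum above. The 2 zero eigenvalues correspond to the 2 connected components. The largest eigenvalue, 4.2143, is at most the vertex count 7. There are 2 zeros in the spectrum, matching the 2 components.

[0, 0, 0.3249, 1.4608, 3, 3, 4.2143]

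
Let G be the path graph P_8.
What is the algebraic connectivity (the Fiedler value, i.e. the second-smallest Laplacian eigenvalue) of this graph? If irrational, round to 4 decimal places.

0.1522

The graph has 8 vertices and degree multiset [2, 2, 2, 2, 2, 2, 1, 1]; D is the diagonal matrix of degrees and L = D - A. Computing the eigenvalues of L and sorting gives [0, 0.1522, 0.5858, 1.2346, 2, 2.7654, 3.4142, 3.8478]. The Fiedler value lambda_2 = 0.1522 is strictly positive, so the graph is connected. There is one zero in the spectrum, matching the 1 component.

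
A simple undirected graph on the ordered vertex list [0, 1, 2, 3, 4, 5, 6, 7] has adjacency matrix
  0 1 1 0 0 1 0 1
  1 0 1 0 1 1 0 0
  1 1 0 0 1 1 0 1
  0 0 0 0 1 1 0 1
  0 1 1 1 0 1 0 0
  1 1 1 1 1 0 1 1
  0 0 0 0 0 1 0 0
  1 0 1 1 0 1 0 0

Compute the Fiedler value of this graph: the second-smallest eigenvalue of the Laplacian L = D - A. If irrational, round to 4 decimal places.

1

Reading degrees in the order [0, 1, 2, 3, 4, 5, 6, 7] gives [4, 4, 5, 3, 4, 7, 1, 4]; set D = diag(4, 4, 5, 3, 4, 7, 1, 4) and form L = D - A. The sorted Laplacian eigenvalues are [0, 1, 2.6972, 3.3820, 5, 5.6180, 6.3028, 8]; the algebraic connectivity is the second entry, 1.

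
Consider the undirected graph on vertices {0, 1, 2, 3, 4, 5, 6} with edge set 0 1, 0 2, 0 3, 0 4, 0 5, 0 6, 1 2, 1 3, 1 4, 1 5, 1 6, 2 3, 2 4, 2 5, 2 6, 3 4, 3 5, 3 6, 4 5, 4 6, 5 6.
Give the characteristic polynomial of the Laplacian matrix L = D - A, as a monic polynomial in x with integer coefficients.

x^7 - 42x^6 + 735x^5 - 6860x^4 + 36015x^3 - 100842x^2 + 117649x

Reading degrees in the order [0, 1, 2, 3, 4, 5, 6] gives [6, 6, 6, 6, 6, 6, 6]; set D = diag(6, 6, 6, 6, 6, 6, 6) and form L = D - A. L has integer entries, so p(x) = det(xI - L) has integer coefficients. Expanding the determinant yields x^7 - 42x^6 + 735x^5 - 6860x^4 + 36015x^3 - 100842x^2 + 117649x. The coefficient of x^6 equals -trace(L) = -42, matching the sum of degrees. There is one zero in the spectrum, matching the 1 component.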